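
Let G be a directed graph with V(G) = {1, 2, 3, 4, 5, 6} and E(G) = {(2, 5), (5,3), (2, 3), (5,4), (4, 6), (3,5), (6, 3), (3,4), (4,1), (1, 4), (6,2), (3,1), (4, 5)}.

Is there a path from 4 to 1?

Explore from 4.
Distance 1: reach 1, 5, 6.
Found 1.

Yes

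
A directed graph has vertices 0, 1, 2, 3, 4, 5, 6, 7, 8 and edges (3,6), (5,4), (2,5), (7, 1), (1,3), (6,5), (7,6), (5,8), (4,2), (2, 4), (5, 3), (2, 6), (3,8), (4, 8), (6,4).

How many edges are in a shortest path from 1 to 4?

Distance 0: 1.
Distance 1: 3.
Distance 2: 6, 8.
Distance 3: 4, 5 — contains 4.

3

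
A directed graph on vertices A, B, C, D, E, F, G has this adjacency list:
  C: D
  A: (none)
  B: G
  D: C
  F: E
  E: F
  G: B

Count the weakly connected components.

4

From A: component {A}.
From B: component {B, G}.
From C: component {C, D}.
From E: component {E, F}.
That's 4 components.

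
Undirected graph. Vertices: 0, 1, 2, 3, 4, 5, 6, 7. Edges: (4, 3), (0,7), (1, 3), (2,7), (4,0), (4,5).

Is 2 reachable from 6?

No

6 has no edges, so nothing is reachable from it.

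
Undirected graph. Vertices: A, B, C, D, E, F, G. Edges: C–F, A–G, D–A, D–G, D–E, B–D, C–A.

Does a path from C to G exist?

Explore from C.
Distance 1: reach A, F.
Distance 2: reach D, G.
Found G.

Yes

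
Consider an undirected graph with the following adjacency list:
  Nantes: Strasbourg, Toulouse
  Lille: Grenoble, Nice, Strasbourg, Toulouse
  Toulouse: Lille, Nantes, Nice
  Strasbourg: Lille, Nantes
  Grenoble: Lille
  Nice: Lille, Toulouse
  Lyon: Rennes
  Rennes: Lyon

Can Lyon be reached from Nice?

No

Explore from Nice.
Distance 1: reach Lille, Toulouse.
Distance 2: reach Grenoble, Nantes, Strasbourg.
The search is exhausted without reaching Lyon; it lies in a different component.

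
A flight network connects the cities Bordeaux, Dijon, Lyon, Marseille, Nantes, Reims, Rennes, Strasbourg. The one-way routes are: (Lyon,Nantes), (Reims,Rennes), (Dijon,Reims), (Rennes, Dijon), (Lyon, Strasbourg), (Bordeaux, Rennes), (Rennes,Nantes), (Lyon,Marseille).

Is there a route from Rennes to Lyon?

Explore from Rennes.
Distance 1: reach Dijon, Nantes.
Distance 2: reach Reims.
The search from Rennes is exhausted; no directed path reaches Lyon.

No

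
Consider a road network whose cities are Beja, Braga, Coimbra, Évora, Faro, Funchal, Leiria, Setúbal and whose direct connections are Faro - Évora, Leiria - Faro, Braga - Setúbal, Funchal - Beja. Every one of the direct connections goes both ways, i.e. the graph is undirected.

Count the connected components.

4

From Beja: component {Beja, Funchal}.
From Braga: component {Braga, Setúbal}.
From Coimbra: component {Coimbra}.
From Évora: component {Évora, Faro, Leiria}.
That's 4 components.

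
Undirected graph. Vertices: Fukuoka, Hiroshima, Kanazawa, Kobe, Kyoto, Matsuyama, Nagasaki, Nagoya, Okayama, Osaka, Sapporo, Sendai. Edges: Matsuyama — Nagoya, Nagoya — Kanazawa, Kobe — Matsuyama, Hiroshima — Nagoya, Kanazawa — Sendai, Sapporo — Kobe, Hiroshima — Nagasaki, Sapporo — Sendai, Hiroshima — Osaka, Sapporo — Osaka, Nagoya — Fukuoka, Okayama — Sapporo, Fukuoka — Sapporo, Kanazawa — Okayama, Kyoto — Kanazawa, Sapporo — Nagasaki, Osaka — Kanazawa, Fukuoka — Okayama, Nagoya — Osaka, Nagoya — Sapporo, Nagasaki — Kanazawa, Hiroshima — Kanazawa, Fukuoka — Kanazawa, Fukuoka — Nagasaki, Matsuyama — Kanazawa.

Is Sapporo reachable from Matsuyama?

Yes

Explore from Matsuyama.
Distance 1: reach Kanazawa, Kobe, Nagoya.
Distance 2: reach Fukuoka, Hiroshima, Kyoto, Nagasaki, Okayama, Osaka, Sapporo, Sendai.
Found Sapporo.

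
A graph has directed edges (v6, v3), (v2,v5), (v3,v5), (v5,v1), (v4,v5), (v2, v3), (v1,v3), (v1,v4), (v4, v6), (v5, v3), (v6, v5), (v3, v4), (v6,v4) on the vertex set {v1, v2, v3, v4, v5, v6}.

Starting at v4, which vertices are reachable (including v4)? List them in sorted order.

Start at v4.
Its neighbours: v5, v6.
Then their neighbours: v1, v3.
Nothing further is reachable.

v1, v3, v4, v5, v6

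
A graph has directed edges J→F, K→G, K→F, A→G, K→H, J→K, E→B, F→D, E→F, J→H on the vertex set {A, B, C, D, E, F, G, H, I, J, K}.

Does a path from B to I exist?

No

B has no outgoing edges, so nothing is reachable from it.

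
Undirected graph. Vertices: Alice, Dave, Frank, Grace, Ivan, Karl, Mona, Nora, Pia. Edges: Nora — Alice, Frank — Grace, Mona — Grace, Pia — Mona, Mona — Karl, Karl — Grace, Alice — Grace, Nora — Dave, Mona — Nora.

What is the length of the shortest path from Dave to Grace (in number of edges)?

Distance 0: Dave.
Distance 1: Nora.
Distance 2: Alice, Mona.
Distance 3: Grace, Karl, Pia — contains Grace.

3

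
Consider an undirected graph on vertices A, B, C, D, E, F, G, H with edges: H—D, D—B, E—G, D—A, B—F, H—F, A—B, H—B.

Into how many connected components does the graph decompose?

3

From A: component {A, B, D, F, H}.
From C: component {C}.
From E: component {E, G}.
That's 3 components.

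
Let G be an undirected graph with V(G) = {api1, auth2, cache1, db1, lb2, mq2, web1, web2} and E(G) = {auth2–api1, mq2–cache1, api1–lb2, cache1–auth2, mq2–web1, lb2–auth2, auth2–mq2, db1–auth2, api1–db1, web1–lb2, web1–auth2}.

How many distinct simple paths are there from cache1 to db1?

cache1–auth2–api1–db1
cache1–auth2–db1
cache1–auth2–lb2–api1–db1
cache1–auth2–mq2–web1–lb2–api1–db1
cache1–auth2–web1–lb2–api1–db1
cache1–mq2–auth2–api1–db1
cache1–mq2–auth2–db1
cache1–mq2–auth2–lb2–api1–db1
... and 8 more.

16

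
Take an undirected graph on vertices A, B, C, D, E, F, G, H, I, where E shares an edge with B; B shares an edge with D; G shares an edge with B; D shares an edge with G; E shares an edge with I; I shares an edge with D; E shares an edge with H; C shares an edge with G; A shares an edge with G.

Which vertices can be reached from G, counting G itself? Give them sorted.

Start at G.
Its neighbours: A, B, C, D.
Then their neighbours: E, I.
Then next layer: H.
Nothing further is reachable.

A, B, C, D, E, G, H, I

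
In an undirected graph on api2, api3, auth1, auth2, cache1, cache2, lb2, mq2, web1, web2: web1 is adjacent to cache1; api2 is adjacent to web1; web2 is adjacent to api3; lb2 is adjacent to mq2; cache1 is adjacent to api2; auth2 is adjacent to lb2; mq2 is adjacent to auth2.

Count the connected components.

5

From api2: component {api2, cache1, web1}.
From api3: component {api3, web2}.
From auth1: component {auth1}.
From auth2: component {auth2, lb2, mq2}.
From cache2: component {cache2}.
That's 5 components.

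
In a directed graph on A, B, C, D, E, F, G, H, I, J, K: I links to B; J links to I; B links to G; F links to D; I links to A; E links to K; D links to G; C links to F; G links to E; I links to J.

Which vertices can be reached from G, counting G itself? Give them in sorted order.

Start at G.
Its neighbours: E.
Then their neighbours: K.
Nothing further is reachable.

E, G, K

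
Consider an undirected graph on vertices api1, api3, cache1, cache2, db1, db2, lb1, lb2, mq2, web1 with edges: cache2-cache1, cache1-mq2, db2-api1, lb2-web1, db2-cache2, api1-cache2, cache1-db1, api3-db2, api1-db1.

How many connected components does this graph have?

From api1: component {api1, api3, cache1, cache2, db1, db2, mq2}.
From lb1: component {lb1}.
From lb2: component {lb2, web1}.
That's 3 components.

3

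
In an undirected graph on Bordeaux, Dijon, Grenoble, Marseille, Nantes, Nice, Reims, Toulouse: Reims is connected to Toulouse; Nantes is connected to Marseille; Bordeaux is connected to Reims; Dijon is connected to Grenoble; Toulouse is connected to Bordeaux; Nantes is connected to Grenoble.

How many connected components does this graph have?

From Bordeaux: component {Bordeaux, Reims, Toulouse}.
From Dijon: component {Dijon, Grenoble, Marseille, Nantes}.
From Nice: component {Nice}.
That's 3 components.

3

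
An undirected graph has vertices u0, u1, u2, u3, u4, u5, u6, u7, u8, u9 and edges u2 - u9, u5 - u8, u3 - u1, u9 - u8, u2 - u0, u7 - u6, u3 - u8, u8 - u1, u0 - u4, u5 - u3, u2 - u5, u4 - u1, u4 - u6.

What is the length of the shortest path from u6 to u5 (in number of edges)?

4

Distance 0: u6.
Distance 1: u4, u7.
Distance 2: u0, u1.
Distance 3: u2, u3, u8.
Distance 4: u5, u9 — contains u5.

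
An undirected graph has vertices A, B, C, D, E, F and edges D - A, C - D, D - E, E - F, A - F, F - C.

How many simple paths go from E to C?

4

E–D–A–F–C
E–D–C
E–F–A–D–C
E–F–C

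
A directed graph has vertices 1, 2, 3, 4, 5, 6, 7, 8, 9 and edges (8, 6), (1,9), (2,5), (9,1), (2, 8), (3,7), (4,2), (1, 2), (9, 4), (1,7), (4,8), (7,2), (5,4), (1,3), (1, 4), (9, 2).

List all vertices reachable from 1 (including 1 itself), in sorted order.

1, 2, 3, 4, 5, 6, 7, 8, 9

Start at 1.
Its neighbours: 2, 3, 4, 7, 9.
Then their neighbours: 5, 8.
Then next layer: 6.
Every vertex is now reached.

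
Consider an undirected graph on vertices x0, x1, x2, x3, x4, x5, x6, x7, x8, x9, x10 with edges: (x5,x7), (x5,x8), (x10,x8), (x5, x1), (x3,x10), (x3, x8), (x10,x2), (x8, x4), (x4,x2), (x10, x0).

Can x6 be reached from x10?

No

Explore from x10.
Distance 1: reach x0, x2, x3, x8.
Distance 2: reach x4, x5.
Distance 3: reach x1, x7.
The search is exhausted without reaching x6; it lies in a different component.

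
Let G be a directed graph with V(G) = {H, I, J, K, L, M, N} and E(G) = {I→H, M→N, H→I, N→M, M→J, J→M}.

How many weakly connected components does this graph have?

From H: component {H, I}.
From J: component {J, M, N}.
From K: component {K}.
From L: component {L}.
That's 4 components.

4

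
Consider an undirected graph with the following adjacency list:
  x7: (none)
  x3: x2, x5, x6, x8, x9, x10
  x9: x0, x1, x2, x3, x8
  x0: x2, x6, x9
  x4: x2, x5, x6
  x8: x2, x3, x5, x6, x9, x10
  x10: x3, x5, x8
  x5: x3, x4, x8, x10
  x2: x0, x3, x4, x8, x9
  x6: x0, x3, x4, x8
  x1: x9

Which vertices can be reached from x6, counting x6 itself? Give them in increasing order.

Start at x6.
Its neighbours: x0, x3, x4, x8.
Then their neighbours: x2, x5, x9, x10.
Then next layer: x1.
Nothing further is reachable.

x0, x1, x2, x3, x4, x5, x6, x8, x9, x10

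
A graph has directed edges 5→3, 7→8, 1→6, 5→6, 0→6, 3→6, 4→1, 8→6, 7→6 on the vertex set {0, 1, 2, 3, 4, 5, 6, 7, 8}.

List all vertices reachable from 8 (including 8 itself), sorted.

Start at 8.
Its neighbours: 6.
Nothing further is reachable.

6, 8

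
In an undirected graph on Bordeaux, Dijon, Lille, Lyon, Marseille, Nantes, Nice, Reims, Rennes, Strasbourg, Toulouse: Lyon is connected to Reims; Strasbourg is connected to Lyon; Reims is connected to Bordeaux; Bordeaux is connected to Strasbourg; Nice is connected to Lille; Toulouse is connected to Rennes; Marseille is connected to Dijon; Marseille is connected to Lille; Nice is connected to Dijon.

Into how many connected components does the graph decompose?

4

From Bordeaux: component {Bordeaux, Lyon, Reims, Strasbourg}.
From Dijon: component {Dijon, Lille, Marseille, Nice}.
From Nantes: component {Nantes}.
From Rennes: component {Rennes, Toulouse}.
That's 4 components.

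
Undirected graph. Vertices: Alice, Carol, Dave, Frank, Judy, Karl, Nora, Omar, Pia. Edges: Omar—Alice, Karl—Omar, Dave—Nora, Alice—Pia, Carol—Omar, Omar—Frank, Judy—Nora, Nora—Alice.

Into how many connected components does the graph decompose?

From Alice: component {Alice, Carol, Dave, Frank, Judy, Karl, Nora, Omar, Pia}.
That's 1 component.

1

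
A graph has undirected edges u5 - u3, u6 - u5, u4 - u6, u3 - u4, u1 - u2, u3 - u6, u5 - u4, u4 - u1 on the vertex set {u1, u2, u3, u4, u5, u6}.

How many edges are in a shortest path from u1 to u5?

Distance 0: u1.
Distance 1: u2, u4.
Distance 2: u3, u5, u6 — contains u5.

2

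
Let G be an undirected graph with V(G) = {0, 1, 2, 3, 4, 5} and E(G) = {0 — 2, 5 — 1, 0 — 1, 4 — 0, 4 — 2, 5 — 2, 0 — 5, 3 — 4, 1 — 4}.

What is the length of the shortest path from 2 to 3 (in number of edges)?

2

Distance 0: 2.
Distance 1: 0, 4, 5.
Distance 2: 1, 3 — contains 3.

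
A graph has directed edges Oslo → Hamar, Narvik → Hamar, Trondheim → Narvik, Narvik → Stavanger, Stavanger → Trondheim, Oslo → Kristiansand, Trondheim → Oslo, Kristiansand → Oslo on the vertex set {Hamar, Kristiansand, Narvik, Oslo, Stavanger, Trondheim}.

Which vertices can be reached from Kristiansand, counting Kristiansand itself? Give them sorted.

Start at Kristiansand.
Its neighbours: Oslo.
Then their neighbours: Hamar.
Nothing further is reachable.

Hamar, Kristiansand, Oslo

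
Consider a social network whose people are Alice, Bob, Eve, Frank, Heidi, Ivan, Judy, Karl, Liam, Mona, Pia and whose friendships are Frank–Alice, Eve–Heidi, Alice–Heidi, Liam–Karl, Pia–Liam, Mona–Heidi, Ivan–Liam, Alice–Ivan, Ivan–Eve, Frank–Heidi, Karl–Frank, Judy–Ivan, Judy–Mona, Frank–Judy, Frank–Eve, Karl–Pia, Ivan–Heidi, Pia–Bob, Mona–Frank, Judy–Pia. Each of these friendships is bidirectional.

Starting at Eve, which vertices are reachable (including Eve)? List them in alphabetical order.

Alice, Bob, Eve, Frank, Heidi, Ivan, Judy, Karl, Liam, Mona, Pia

Start at Eve.
Its neighbours: Frank, Heidi, Ivan.
Then their neighbours: Alice, Judy, Karl, Liam, Mona.
Then next layer: Pia.
Then next layer: Bob.
Every vertex is now reached.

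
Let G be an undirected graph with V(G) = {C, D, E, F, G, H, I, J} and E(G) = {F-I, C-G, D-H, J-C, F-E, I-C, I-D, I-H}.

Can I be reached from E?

Explore from E.
Distance 1: reach F.
Distance 2: reach I.
Found I.

Yes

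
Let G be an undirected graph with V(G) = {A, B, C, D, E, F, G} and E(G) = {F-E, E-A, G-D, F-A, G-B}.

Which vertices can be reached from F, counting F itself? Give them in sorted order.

Start at F.
Its neighbours: A, E.
Nothing further is reachable.

A, E, F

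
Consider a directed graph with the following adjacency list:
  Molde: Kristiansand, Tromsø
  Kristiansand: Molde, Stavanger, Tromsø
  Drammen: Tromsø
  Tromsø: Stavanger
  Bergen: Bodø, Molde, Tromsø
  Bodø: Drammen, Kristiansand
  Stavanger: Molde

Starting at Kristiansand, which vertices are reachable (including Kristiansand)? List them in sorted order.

Start at Kristiansand.
Its neighbours: Molde, Stavanger, Tromsø.
Nothing further is reachable.

Kristiansand, Molde, Stavanger, Tromsø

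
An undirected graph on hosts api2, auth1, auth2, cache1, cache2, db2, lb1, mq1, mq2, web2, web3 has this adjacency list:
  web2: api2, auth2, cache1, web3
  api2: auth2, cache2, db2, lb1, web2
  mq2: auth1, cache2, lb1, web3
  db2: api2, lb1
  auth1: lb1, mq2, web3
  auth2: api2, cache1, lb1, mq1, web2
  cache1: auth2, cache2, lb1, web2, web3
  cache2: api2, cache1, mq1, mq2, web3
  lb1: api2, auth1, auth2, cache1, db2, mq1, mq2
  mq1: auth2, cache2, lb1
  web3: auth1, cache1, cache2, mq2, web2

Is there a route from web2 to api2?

Explore from web2.
Distance 1: reach api2, auth2, cache1, web3.
Found api2.

Yes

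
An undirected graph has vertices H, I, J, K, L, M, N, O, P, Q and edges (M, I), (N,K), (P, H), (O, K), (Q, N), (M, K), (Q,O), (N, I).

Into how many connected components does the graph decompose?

From H: component {H, P}.
From I: component {I, K, M, N, O, Q}.
From J: component {J}.
From L: component {L}.
That's 4 components.

4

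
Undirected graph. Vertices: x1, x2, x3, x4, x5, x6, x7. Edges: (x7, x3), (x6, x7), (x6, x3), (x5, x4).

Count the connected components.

4

From x1: component {x1}.
From x2: component {x2}.
From x3: component {x3, x6, x7}.
From x4: component {x4, x5}.
That's 4 components.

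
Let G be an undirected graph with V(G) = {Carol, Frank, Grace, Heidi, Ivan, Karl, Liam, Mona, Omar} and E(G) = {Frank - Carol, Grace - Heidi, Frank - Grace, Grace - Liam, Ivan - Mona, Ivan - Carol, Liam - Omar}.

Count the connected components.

2

From Carol: component {Carol, Frank, Grace, Heidi, Ivan, Liam, Mona, Omar}.
From Karl: component {Karl}.
That's 2 components.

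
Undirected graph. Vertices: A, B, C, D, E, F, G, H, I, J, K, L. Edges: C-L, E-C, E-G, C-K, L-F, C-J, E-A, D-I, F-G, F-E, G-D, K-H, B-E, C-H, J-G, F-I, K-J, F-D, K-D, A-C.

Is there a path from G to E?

Yes

Explore from G.
Distance 1: reach D, E, F, J.
Found E.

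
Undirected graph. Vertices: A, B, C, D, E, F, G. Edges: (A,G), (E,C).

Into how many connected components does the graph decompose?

5

From A: component {A, G}.
From B: component {B}.
From C: component {C, E}.
From D: component {D}.
From F: component {F}.
That's 5 components.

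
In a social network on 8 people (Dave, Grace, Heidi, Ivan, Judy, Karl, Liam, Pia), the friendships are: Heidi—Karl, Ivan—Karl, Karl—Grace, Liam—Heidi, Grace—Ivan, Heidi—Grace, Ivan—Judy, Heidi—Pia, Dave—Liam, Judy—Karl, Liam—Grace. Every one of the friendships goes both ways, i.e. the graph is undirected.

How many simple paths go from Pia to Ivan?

9

Pia–Heidi–Grace–Ivan
Pia–Heidi–Grace–Karl–Ivan
Pia–Heidi–Grace–Karl–Judy–Ivan
Pia–Heidi–Karl–Grace–Ivan
Pia–Heidi–Karl–Ivan
Pia–Heidi–Karl–Judy–Ivan
Pia–Heidi–Liam–Grace–Ivan
Pia–Heidi–Liam–Grace–Karl–Ivan
Pia–Heidi–Liam–Grace–Karl–Judy–Ivan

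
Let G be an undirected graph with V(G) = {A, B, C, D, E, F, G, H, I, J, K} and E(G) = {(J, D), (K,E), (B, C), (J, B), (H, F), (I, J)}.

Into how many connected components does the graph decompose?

5

From A: component {A}.
From B: component {B, C, D, I, J}.
From E: component {E, K}.
From F: component {F, H}.
From G: component {G}.
That's 5 components.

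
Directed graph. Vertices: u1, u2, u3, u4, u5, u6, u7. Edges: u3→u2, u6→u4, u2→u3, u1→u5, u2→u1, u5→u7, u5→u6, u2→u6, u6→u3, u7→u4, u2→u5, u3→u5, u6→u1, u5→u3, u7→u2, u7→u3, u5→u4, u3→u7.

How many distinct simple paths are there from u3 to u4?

20

u3→u2→u1→u5→u4
u3→u2→u1→u5→u6→u4
u3→u2→u1→u5→u7→u4
u3→u2→u5→u4
u3→u2→u5→u6→u4
u3→u2→u5→u7→u4
u3→u2→u6→u1→u5→u4
u3→u2→u6→u1→u5→u7→u4
... and 12 more.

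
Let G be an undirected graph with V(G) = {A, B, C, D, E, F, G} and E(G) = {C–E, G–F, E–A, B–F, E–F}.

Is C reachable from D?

No

D has no edges, so nothing is reachable from it.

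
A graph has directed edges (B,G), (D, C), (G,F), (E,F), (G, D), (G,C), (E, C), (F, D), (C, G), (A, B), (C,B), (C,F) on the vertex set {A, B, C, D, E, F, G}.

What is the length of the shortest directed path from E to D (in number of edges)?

Distance 0: E.
Distance 1: C, F.
Distance 2: B, D, G — contains D.

2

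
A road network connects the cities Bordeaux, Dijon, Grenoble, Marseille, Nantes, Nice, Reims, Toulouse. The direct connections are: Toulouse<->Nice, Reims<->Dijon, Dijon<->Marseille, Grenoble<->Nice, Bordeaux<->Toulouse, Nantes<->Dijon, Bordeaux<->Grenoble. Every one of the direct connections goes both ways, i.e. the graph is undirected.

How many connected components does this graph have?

From Bordeaux: component {Bordeaux, Grenoble, Nice, Toulouse}.
From Dijon: component {Dijon, Marseille, Nantes, Reims}.
That's 2 components.

2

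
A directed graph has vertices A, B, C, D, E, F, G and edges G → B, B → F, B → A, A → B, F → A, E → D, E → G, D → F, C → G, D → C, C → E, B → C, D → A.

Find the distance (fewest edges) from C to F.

Distance 0: C.
Distance 1: E, G.
Distance 2: B, D.
Distance 3: A, F — contains F.

3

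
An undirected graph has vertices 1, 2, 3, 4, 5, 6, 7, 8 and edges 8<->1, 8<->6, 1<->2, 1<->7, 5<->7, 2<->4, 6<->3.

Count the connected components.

1

From 1: component {1, 2, 3, 4, 5, 6, 7, 8}.
That's 1 component.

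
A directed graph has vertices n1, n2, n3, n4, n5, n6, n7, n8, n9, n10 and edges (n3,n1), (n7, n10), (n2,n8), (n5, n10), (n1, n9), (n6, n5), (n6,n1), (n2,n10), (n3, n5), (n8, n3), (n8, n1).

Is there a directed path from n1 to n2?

Explore from n1.
Distance 1: reach n9.
The search from n1 is exhausted; no directed path reaches n2.

No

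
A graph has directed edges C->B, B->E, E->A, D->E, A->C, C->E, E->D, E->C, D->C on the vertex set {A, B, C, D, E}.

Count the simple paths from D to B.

3

D→C→B
D→E→A→C→B
D→E→C→B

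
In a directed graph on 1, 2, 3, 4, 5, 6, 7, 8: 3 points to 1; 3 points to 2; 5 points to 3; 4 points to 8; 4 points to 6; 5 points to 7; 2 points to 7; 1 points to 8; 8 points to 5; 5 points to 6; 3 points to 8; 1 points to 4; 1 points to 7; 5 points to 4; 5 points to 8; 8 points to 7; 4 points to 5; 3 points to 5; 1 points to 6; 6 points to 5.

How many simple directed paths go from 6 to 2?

1

6→5→3→2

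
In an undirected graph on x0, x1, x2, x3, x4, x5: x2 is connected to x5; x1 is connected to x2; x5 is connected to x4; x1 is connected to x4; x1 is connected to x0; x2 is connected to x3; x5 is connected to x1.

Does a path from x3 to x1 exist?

Explore from x3.
Distance 1: reach x2.
Distance 2: reach x1, x5.
Found x1.

Yes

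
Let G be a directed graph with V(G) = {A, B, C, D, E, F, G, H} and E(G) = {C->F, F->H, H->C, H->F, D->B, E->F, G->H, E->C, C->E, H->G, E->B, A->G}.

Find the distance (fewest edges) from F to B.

Distance 0: F.
Distance 1: H.
Distance 2: C, G.
Distance 3: E.
Distance 4: B — contains B.

4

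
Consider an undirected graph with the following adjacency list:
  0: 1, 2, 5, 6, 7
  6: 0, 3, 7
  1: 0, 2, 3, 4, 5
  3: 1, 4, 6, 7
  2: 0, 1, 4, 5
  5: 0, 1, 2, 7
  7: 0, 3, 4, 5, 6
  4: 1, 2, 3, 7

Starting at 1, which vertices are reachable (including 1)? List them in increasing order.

0, 1, 2, 3, 4, 5, 6, 7

Start at 1.
Its neighbours: 0, 2, 3, 4, 5.
Then their neighbours: 6, 7.
Every vertex is now reached.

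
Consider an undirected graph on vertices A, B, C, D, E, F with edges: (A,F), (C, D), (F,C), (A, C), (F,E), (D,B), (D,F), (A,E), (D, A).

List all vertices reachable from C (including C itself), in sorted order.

Start at C.
Its neighbours: A, D, F.
Then their neighbours: B, E.
Every vertex is now reached.

A, B, C, D, E, F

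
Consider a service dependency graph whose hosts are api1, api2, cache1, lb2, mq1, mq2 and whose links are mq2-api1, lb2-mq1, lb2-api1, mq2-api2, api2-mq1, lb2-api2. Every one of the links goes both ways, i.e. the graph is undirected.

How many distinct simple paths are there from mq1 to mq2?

4

mq1–api2–lb2–api1–mq2
mq1–api2–mq2
mq1–lb2–api1–mq2
mq1–lb2–api2–mq2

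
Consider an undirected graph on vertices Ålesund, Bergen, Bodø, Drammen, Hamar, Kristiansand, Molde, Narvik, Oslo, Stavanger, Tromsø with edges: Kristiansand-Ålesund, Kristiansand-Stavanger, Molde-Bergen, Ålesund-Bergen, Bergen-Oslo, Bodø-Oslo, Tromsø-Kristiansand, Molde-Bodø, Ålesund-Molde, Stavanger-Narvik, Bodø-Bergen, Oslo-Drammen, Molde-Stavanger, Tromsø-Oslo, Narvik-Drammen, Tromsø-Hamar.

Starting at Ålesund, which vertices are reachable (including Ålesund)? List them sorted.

Start at Ålesund.
Its neighbours: Bergen, Kristiansand, Molde.
Then their neighbours: Bodø, Oslo, Stavanger, Tromsø.
Then next layer: Drammen, Hamar, Narvik.
Every vertex is now reached.

Ålesund, Bergen, Bodø, Drammen, Hamar, Kristiansand, Molde, Narvik, Oslo, Stavanger, Tromsø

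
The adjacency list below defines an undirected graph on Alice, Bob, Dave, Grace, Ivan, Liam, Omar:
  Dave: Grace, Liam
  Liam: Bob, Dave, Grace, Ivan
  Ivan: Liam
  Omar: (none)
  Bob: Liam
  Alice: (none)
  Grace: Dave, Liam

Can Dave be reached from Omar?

No

Omar has no edges, so nothing is reachable from it.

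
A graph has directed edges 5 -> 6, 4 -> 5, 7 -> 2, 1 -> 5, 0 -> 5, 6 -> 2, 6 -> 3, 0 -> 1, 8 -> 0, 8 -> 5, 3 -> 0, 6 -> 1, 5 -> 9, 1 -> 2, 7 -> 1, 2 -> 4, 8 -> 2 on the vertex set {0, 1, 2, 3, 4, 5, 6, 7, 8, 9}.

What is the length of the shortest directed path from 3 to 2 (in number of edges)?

3

Distance 0: 3.
Distance 1: 0.
Distance 2: 1, 5.
Distance 3: 2, 6, 9 — contains 2.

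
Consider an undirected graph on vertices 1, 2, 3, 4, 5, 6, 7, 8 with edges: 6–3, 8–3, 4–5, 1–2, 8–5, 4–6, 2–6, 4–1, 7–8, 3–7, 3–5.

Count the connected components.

From 1: component {1, 2, 3, 4, 5, 6, 7, 8}.
That's 1 component.

1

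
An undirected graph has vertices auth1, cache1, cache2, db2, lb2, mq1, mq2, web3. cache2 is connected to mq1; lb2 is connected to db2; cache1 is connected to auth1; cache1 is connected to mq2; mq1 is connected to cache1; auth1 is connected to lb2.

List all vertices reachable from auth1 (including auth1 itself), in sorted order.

Start at auth1.
Its neighbours: cache1, lb2.
Then their neighbours: db2, mq1, mq2.
Then next layer: cache2.
Nothing further is reachable.

auth1, cache1, cache2, db2, lb2, mq1, mq2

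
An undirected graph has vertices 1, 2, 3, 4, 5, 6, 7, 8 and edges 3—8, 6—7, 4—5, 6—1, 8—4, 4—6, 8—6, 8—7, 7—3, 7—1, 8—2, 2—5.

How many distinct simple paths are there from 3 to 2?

3–7–1–6–4–5–2
3–7–1–6–4–8–2
3–7–1–6–8–2
3–7–1–6–8–4–5–2
3–7–6–4–5–2
3–7–6–4–8–2
3–7–6–8–2
3–7–6–8–4–5–2
... and 8 more.

16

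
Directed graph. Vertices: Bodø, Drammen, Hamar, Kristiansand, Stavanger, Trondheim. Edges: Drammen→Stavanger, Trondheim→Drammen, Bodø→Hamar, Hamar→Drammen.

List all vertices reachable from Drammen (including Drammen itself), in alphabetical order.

Drammen, Stavanger

Start at Drammen.
Its neighbours: Stavanger.
Nothing further is reachable.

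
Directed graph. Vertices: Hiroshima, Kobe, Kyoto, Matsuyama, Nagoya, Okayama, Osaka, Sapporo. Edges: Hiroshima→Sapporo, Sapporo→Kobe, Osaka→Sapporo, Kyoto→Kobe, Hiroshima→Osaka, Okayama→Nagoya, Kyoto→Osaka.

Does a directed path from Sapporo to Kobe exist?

Explore from Sapporo.
Distance 1: reach Kobe.
Found Kobe.

Yes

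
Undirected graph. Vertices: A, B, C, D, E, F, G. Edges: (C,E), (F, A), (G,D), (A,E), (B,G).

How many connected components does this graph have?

From A: component {A, C, E, F}.
From B: component {B, D, G}.
That's 2 components.

2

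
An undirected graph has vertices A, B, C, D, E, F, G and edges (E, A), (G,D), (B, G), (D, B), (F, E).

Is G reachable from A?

No

Explore from A.
Distance 1: reach E.
Distance 2: reach F.
The search is exhausted without reaching G; it lies in a different component.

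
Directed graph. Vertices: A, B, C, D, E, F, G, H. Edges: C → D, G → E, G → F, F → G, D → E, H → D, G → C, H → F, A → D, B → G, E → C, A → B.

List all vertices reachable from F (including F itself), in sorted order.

Start at F.
Its neighbours: G.
Then their neighbours: C, E.
Then next layer: D.
Nothing further is reachable.

C, D, E, F, G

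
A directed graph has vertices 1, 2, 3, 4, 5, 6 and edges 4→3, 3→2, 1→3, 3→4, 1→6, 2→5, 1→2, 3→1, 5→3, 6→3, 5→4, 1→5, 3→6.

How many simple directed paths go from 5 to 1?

2

5→3→1
5→4→3→1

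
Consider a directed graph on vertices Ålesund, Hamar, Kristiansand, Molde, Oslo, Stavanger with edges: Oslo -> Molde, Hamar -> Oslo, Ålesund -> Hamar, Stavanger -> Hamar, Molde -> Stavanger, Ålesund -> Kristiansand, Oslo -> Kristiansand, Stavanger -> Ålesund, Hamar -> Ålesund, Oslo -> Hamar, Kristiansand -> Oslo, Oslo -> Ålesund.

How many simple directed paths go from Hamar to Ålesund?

3

Hamar→Ålesund
Hamar→Oslo→Ålesund
Hamar→Oslo→Molde→Stavanger→Ålesund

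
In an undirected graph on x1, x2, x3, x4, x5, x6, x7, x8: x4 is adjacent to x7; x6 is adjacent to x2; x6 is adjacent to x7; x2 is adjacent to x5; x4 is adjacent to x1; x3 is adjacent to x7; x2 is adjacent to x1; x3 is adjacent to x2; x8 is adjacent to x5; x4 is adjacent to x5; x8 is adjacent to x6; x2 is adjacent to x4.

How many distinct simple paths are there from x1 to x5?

15

x1–x2–x3–x7–x4–x5
x1–x2–x3–x7–x6–x8–x5
x1–x2–x4–x5
x1–x2–x4–x7–x6–x8–x5
x1–x2–x5
x1–x2–x6–x7–x4–x5
x1–x2–x6–x8–x5
x1–x4–x2–x3–x7–x6–x8–x5
x1–x4–x2–x5
x1–x4–x2–x6–x8–x5
x1–x4–x5
x1–x4–x7–x3–x2–x5
x1–x4–x7–x3–x2–x6–x8–x5
x1–x4–x7–x6–x2–x5
x1–x4–x7–x6–x8–x5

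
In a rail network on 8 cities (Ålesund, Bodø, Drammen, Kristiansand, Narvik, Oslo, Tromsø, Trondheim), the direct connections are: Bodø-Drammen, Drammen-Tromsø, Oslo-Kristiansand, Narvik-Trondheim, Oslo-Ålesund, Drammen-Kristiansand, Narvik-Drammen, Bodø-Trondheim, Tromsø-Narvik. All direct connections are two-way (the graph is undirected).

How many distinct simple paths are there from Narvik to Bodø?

Narvik–Drammen–Bodø
Narvik–Tromsø–Drammen–Bodø
Narvik–Trondheim–Bodø

3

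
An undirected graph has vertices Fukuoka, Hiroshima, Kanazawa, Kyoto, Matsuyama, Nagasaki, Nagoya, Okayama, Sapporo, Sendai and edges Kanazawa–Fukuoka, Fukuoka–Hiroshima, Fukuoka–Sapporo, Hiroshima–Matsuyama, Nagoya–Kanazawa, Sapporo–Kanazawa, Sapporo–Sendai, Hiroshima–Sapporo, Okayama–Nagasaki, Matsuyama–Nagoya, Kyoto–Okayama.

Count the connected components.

From Fukuoka: component {Fukuoka, Hiroshima, Kanazawa, Matsuyama, Nagoya, Sapporo, Sendai}.
From Kyoto: component {Kyoto, Nagasaki, Okayama}.
That's 2 components.

2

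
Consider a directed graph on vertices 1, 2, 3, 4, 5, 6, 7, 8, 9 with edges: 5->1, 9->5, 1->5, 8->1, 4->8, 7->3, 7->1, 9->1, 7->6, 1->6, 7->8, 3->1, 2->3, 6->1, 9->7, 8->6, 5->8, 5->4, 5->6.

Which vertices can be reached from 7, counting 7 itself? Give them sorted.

Start at 7.
Its neighbours: 1, 3, 6, 8.
Then their neighbours: 5.
Then next layer: 4.
Nothing further is reachable.

1, 3, 4, 5, 6, 7, 8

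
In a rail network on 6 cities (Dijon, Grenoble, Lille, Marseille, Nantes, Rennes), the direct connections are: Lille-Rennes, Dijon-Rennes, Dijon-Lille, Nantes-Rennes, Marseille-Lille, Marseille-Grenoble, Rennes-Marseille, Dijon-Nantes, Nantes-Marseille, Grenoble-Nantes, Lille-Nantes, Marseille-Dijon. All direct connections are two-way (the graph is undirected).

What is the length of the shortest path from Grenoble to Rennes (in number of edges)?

2

Distance 0: Grenoble.
Distance 1: Marseille, Nantes.
Distance 2: Dijon, Lille, Rennes — contains Rennes.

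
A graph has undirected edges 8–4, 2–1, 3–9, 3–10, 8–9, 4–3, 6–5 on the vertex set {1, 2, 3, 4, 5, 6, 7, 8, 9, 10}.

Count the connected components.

From 1: component {1, 2}.
From 3: component {3, 4, 8, 9, 10}.
From 5: component {5, 6}.
From 7: component {7}.
That's 4 components.

4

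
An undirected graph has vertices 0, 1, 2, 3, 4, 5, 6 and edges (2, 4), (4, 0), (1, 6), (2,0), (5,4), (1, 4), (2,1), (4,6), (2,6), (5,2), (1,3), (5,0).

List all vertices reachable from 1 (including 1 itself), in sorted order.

Start at 1.
Its neighbours: 2, 3, 4, 6.
Then their neighbours: 0, 5.
Every vertex is now reached.

0, 1, 2, 3, 4, 5, 6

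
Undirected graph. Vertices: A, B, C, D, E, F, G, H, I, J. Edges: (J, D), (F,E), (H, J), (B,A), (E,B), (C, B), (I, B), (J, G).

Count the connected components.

2

From A: component {A, B, C, E, F, I}.
From D: component {D, G, H, J}.
That's 2 components.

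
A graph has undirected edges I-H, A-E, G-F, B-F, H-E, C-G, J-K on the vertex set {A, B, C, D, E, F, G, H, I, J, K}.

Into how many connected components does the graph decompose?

4

From A: component {A, E, H, I}.
From B: component {B, C, F, G}.
From D: component {D}.
From J: component {J, K}.
That's 4 components.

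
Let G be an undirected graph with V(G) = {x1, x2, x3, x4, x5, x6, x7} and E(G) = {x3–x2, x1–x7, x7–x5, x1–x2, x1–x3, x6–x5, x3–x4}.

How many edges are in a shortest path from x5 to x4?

Distance 0: x5.
Distance 1: x6, x7.
Distance 2: x1.
Distance 3: x2, x3.
Distance 4: x4 — contains x4.

4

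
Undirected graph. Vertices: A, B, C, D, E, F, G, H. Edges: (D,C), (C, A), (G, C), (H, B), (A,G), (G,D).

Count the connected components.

From A: component {A, C, D, G}.
From B: component {B, H}.
From E: component {E}.
From F: component {F}.
That's 4 components.

4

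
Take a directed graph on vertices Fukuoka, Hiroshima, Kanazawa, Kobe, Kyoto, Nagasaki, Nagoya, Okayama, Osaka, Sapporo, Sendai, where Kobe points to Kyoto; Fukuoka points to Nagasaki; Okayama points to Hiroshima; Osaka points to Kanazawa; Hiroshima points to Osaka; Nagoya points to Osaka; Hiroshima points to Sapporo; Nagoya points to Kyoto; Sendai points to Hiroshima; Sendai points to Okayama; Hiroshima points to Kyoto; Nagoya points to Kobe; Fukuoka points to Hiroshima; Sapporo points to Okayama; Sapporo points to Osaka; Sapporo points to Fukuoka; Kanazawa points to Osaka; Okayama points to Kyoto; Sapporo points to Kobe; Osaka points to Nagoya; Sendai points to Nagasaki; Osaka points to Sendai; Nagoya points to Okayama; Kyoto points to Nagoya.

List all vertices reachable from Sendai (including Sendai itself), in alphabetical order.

Start at Sendai.
Its neighbours: Hiroshima, Nagasaki, Okayama.
Then their neighbours: Kyoto, Osaka, Sapporo.
Then next layer: Fukuoka, Kanazawa, Kobe, Nagoya.
Every vertex is now reached.

Fukuoka, Hiroshima, Kanazawa, Kobe, Kyoto, Nagasaki, Nagoya, Okayama, Osaka, Sapporo, Sendai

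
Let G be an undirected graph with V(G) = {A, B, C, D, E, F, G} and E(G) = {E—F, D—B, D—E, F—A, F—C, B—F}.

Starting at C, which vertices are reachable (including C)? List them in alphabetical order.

A, B, C, D, E, F

Start at C.
Its neighbours: F.
Then their neighbours: A, B, E.
Then next layer: D.
Nothing further is reachable.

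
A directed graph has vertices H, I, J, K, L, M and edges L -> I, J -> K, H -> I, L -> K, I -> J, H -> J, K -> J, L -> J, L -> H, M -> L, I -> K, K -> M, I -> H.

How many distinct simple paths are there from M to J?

8

M→L→H→I→J
M→L→H→I→K→J
M→L→H→J
M→L→I→H→J
M→L→I→J
M→L→I→K→J
M→L→J
M→L→K→J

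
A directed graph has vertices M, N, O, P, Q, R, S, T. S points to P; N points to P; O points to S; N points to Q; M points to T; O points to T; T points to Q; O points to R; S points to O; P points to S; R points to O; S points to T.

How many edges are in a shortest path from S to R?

Distance 0: S.
Distance 1: O, P, T.
Distance 2: Q, R — contains R.

2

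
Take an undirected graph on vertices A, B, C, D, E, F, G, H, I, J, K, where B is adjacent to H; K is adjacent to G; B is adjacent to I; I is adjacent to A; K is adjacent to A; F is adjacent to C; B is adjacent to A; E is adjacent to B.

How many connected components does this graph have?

4

From A: component {A, B, E, G, H, I, K}.
From C: component {C, F}.
From D: component {D}.
From J: component {J}.
That's 4 components.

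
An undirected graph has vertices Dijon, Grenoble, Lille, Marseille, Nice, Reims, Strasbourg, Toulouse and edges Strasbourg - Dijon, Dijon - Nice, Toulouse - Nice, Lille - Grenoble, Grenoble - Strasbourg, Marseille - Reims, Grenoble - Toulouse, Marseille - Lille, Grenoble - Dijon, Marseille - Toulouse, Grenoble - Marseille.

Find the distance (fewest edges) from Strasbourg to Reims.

Distance 0: Strasbourg.
Distance 1: Dijon, Grenoble.
Distance 2: Lille, Marseille, Nice, Toulouse.
Distance 3: Reims — contains Reims.

3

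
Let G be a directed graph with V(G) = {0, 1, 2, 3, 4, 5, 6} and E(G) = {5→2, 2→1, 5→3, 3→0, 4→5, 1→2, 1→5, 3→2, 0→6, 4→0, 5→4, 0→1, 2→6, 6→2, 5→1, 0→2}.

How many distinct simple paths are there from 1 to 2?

1→2
1→5→2
1→5→3→0→2
1→5→3→0→6→2
1→5→3→2
1→5→4→0→2
1→5→4→0→6→2

7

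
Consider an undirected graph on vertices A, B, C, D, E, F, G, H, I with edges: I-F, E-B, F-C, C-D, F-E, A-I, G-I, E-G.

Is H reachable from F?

Explore from F.
Distance 1: reach C, E, I.
Distance 2: reach A, B, D, G.
The search is exhausted without reaching H; it lies in a different component.

No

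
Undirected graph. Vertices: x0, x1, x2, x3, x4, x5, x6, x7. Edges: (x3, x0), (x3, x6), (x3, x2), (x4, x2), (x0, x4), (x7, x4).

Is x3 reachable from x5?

No

x5 has no edges, so nothing is reachable from it.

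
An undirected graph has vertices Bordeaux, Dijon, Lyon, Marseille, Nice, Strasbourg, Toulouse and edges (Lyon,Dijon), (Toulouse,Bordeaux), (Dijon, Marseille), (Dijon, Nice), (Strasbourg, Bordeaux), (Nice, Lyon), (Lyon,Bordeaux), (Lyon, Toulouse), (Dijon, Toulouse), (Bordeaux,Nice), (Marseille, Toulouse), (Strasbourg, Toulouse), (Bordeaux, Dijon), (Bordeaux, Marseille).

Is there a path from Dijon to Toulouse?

Yes

Explore from Dijon.
Distance 1: reach Bordeaux, Lyon, Marseille, Nice, Toulouse.
Found Toulouse.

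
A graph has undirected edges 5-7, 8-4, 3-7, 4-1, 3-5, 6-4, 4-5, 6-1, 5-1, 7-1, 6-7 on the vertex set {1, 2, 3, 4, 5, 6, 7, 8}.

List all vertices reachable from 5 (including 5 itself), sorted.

Start at 5.
Its neighbours: 1, 3, 4, 7.
Then their neighbours: 6, 8.
Nothing further is reachable.

1, 3, 4, 5, 6, 7, 8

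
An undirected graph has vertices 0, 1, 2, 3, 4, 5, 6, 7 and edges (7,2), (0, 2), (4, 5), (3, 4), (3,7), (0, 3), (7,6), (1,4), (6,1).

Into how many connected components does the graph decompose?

1

From 0: component {0, 1, 2, 3, 4, 5, 6, 7}.
That's 1 component.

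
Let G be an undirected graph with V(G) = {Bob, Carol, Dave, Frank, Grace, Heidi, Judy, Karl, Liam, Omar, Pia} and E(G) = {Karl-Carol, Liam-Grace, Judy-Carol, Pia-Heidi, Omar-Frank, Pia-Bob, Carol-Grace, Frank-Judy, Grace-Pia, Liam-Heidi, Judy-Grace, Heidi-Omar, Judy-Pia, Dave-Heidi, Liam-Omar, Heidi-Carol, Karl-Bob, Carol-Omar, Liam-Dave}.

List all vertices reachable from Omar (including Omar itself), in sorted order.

Bob, Carol, Dave, Frank, Grace, Heidi, Judy, Karl, Liam, Omar, Pia

Start at Omar.
Its neighbours: Carol, Frank, Heidi, Liam.
Then their neighbours: Dave, Grace, Judy, Karl, Pia.
Then next layer: Bob.
Every vertex is now reached.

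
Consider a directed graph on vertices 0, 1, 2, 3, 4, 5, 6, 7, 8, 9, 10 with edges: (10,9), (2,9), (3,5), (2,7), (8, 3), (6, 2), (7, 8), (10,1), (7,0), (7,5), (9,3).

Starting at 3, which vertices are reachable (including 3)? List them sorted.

Start at 3.
Its neighbours: 5.
Nothing further is reachable.

3, 5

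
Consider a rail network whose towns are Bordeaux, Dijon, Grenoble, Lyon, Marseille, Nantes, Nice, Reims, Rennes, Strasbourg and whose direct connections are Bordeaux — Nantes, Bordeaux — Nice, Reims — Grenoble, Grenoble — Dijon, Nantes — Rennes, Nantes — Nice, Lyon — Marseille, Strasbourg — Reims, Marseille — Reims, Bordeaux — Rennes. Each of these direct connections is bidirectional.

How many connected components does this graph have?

From Bordeaux: component {Bordeaux, Nantes, Nice, Rennes}.
From Dijon: component {Dijon, Grenoble, Lyon, Marseille, Reims, Strasbourg}.
That's 2 components.

2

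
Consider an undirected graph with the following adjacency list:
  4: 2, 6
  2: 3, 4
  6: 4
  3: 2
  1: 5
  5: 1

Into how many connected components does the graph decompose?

2

From 1: component {1, 5}.
From 2: component {2, 3, 4, 6}.
That's 2 components.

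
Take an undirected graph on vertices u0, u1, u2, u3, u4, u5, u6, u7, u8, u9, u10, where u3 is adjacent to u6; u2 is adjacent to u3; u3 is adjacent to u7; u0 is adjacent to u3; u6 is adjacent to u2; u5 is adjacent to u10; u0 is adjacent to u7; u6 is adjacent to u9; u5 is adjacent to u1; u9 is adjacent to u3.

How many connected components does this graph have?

4

From u0: component {u0, u2, u3, u6, u7, u9}.
From u1: component {u1, u5, u10}.
From u4: component {u4}.
From u8: component {u8}.
That's 4 components.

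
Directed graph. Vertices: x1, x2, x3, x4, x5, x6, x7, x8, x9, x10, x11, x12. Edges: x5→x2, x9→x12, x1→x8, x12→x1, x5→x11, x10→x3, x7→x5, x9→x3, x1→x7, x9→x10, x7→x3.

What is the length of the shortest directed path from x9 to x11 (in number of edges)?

5

Distance 0: x9.
Distance 1: x3, x10, x12.
Distance 2: x1.
Distance 3: x7, x8.
Distance 4: x5.
Distance 5: x2, x11 — contains x11.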